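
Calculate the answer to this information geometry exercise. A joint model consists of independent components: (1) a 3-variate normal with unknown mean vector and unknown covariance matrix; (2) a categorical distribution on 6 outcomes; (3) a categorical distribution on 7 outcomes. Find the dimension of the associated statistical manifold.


The dimension of a statistical manifold equals the number of free
(independent) real parameters of the model. For a product of independent
blocks the parameter counts add.
- 3-variate normal: 3 (mean) + 3*4/2 = 6 (symmetric covariance) = 9.
- categorical on 6 outcomes (probabilities sum to 1): 6-1 = 5.
- categorical on 7 outcomes (probabilities sum to 1): 7-1 = 6.
Total = 9 + 5 + 6 = 20.
Dimension = 20

20


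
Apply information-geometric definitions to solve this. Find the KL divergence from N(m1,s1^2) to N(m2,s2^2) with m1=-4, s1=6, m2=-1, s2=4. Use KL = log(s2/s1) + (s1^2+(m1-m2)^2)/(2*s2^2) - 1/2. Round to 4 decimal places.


KL divergence between normal distributions:
KL = log(s2/s1) + (s1^2 + (m1-m2)^2)/(2*s2^2) - 1/2.
log(4/6) = -0.405465.
(6^2 + (-4--1)^2)/(2*4^2) = (36 + 9)/32 = 1.40625.
KL = -0.405465 + 1.40625 - 0.5 = 0.5008

0.5008


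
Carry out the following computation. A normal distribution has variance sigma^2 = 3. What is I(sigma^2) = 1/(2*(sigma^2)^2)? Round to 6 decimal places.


Fisher information for variance: I(sigma^2) = 1/(2*sigma^4).
sigma^2 = 3, so sigma^4 = 9.
I = 1/(2*9) = 1/18 = 0.055556

0.055556


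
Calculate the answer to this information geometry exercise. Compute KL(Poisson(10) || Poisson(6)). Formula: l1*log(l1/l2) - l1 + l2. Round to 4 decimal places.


KL divergence for Poisson:
KL = l1*log(l1/l2) - l1 + l2.
l1 = 10, l2 = 6.
log(10/6) = 0.510826.
l1*log(l1/l2) = 10 * 0.510826 = 5.108256.
KL = 5.108256 - 10 + 6 = 1.1083

1.1083


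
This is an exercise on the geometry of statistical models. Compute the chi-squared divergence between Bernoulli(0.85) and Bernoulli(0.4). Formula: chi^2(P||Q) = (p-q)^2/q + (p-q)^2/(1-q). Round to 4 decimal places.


Chi-squared divergence between Bernoulli distributions:
chi^2 = (p-q)^2/q + (p-q)^2/(1-q).
p = 0.85, q = 0.4, p-q = 0.45.
(p-q)^2 = 0.2025.
term1 = 0.2025/0.4 = 0.50625.
term2 = 0.2025/0.6 = 0.3375.
chi^2 = 0.50625 + 0.3375 = 0.8437

0.8437


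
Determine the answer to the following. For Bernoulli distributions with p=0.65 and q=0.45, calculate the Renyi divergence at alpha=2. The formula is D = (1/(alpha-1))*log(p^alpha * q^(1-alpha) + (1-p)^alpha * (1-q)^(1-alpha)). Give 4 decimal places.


Renyi divergence of order alpha between Bernoulli distributions:
D = (1/(alpha-1))*log(p^alpha * q^(1-alpha) + (1-p)^alpha * (1-q)^(1-alpha)).
alpha = 2, p = 0.65, q = 0.45.
p^alpha * q^(1-alpha) = 0.65^2 * 0.45^-1 = 0.938889.
(1-p)^alpha * (1-q)^(1-alpha) = 0.35^2 * 0.55^-1 = 0.222727.
sum = 0.938889 + 0.222727 = 1.161616.
D = (1/1)*log(1.161616) = 0.1498

0.1498


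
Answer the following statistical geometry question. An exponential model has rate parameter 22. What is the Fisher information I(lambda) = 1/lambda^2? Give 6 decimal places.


Fisher information for exponential: I(lambda) = 1/lambda^2.
lambda = 22, lambda^2 = 484.
I = 1/484 = 0.002066

0.002066


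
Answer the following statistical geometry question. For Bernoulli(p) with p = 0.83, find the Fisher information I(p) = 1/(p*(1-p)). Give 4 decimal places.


For Bernoulli(p), Fisher information is I(p) = 1/(p*(1-p)).
p = 0.83, 1-p = 0.17.
p*(1-p) = 0.1411.
I(p) = 1/0.1411 = 7.0872

7.0872


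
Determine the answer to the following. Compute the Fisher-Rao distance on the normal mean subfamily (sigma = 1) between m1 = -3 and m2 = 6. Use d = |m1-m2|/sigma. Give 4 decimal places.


On the fixed-variance normal subfamily, geodesic distance = |m1-m2|/sigma.
|-3 - 6| = 9.
sigma = 1.
d = 9/1 = 9.0000

9.0000


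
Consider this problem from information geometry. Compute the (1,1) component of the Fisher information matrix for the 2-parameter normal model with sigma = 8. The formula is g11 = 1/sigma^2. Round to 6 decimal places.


For the 2-parameter normal family, the Fisher metric has:
  g11 = 1/sigma^2, g22 = 2/sigma^2.
sigma = 8, sigma^2 = 64.
g11 = 0.015625

0.015625


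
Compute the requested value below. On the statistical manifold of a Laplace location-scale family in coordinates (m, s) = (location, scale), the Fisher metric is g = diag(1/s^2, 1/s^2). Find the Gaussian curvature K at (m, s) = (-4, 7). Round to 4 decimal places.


The metric has the form g = (A dm^2 + B ds^2)/s^2 with A = 1, B = 1.
Substitute u = sqrt(A/B)*m: g = B*(du^2 + ds^2)/s^2, i.e. B times the
Poincare upper half-plane metric, which has constant Gaussian curvature -1.
Scaling a 2D metric by a constant c divides the Gaussian curvature by c,
so K = -1/B = -1/(1) = -1.0000 everywhere (the point (m, s) = (-4, 7) is irrelevant:
the curvature is constant).
The requested Gaussian curvature is K = -1.0000.

-1.0000


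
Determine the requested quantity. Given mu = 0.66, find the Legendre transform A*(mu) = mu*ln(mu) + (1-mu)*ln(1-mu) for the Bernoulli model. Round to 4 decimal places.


Legendre transform for Bernoulli:
A*(mu) = mu*log(mu) + (1-mu)*log(1-mu).
mu = 0.66, 1-mu = 0.34.
mu*log(mu) = 0.66*log(0.66) = -0.27424.
(1-mu)*log(1-mu) = 0.34*log(0.34) = -0.366795.
A* = -0.27424 + -0.366795 = -0.6410

-0.6410


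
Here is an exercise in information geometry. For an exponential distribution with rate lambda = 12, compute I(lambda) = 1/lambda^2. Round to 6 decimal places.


Fisher information for exponential: I(lambda) = 1/lambda^2.
lambda = 12, lambda^2 = 144.
I = 1/144 = 0.006944

0.006944


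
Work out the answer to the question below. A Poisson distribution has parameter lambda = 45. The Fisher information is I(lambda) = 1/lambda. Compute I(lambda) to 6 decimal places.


Fisher information for Poisson: I(lambda) = 1/lambda.
lambda = 45.
I(lambda) = 1/45 = 0.022222

0.022222


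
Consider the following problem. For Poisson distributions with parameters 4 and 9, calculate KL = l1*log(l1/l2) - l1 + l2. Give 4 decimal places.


KL divergence for Poisson:
KL = l1*log(l1/l2) - l1 + l2.
l1 = 4, l2 = 9.
log(4/9) = -0.81093.
l1*log(l1/l2) = 4 * -0.81093 = -3.243721.
KL = -3.243721 - 4 + 9 = 1.7563

1.7563


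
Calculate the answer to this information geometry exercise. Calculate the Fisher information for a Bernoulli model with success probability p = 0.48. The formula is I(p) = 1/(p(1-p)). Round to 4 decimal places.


For Bernoulli(p), Fisher information is I(p) = 1/(p*(1-p)).
p = 0.48, 1-p = 0.52.
p*(1-p) = 0.2496.
I(p) = 1/0.2496 = 4.0064

4.0064


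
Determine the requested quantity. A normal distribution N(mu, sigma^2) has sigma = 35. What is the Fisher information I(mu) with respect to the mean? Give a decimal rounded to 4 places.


The Fisher information for the mean of a normal distribution is I(mu) = 1/sigma^2.
sigma = 35, so sigma^2 = 1225.
I(mu) = 1/1225 = 0.0008

0.0008


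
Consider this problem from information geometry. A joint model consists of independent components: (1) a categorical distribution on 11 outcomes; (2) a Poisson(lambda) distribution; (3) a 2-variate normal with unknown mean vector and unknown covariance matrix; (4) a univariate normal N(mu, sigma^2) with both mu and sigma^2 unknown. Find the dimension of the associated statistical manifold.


The dimension of a statistical manifold equals the number of free
(independent) real parameters of the model. For a product of independent
blocks the parameter counts add.
- categorical on 11 outcomes (probabilities sum to 1): 11-1 = 10.
- Poisson (lambda): 1.
- 2-variate normal: 2 (mean) + 2*3/2 = 3 (symmetric covariance) = 5.
- normal (mu, sigma^2): 2.
Total = 10 + 1 + 5 + 2 = 18.
Dimension = 18

18


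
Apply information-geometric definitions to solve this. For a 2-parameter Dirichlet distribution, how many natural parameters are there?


Exponential family dimension calculation:
Dirichlet with 2 components has 2 natural parameters.

2


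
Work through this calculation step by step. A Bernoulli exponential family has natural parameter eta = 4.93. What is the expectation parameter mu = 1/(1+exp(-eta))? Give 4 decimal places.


Dual coordinate (expectation parameter) for Bernoulli:
mu = 1/(1+exp(-eta)).
eta = 4.93.
exp(-eta) = exp(-4.93) = 0.007227.
mu = 1/(1+0.007227) = 0.9928

0.9928


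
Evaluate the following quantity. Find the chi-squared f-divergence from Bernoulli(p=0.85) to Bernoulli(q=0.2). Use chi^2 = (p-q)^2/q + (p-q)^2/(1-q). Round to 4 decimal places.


Chi-squared divergence between Bernoulli distributions:
chi^2 = (p-q)^2/q + (p-q)^2/(1-q).
p = 0.85, q = 0.2, p-q = 0.65.
(p-q)^2 = 0.4225.
term1 = 0.4225/0.2 = 2.1125.
term2 = 0.4225/0.8 = 0.528125.
chi^2 = 2.1125 + 0.528125 = 2.6406

2.6406


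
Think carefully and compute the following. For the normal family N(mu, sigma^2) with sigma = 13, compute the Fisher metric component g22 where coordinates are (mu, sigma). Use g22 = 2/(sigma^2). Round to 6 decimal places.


For the 2-parameter normal family, the Fisher metric has:
  g11 = 1/sigma^2, g22 = 2/sigma^2.
sigma = 13, sigma^2 = 169.
g22 = 0.011834

0.011834


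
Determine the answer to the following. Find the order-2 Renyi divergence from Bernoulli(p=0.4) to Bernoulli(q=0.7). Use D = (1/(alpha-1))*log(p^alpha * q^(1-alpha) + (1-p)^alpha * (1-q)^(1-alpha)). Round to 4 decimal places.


Renyi divergence of order alpha between Bernoulli distributions:
D = (1/(alpha-1))*log(p^alpha * q^(1-alpha) + (1-p)^alpha * (1-q)^(1-alpha)).
alpha = 2, p = 0.4, q = 0.7.
p^alpha * q^(1-alpha) = 0.4^2 * 0.7^-1 = 0.228571.
(1-p)^alpha * (1-q)^(1-alpha) = 0.6^2 * 0.3^-1 = 1.2.
sum = 0.228571 + 1.2 = 1.428571.
D = (1/1)*log(1.428571) = 0.3567

0.3567


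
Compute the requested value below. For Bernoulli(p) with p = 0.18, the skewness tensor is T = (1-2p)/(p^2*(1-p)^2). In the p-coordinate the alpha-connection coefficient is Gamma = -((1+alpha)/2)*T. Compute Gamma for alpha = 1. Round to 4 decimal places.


Skewness (Amari-Chentsov) tensor: T = (1-2p)/(p^2*(1-p)^2).
p = 0.18, 1-2p = 0.64, p^2 = 0.0324, (1-p)^2 = 0.6724.
T = 0.64/(0.0324 * 0.6724) = 29.376988.
In the p-coordinate, Gamma^(alpha) = Gamma^(0) - (alpha/2)*T with Gamma^(0) = (1/2)*g'(p) = -T/2,
so Gamma^(alpha) = -((1+alpha)/2)*T.
alpha = 1, -(1+alpha)/2 = -1.0.
Gamma = -1.0 * 29.376988 = -29.3770

-29.3770


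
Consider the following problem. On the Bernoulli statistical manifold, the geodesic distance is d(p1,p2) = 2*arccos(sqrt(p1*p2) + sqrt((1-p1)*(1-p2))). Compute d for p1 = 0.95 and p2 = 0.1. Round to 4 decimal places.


Geodesic distance on Bernoulli manifold:
d(p1,p2) = 2*arccos(sqrt(p1*p2) + sqrt((1-p1)*(1-p2))).
sqrt(p1*p2) = sqrt(0.95*0.1) = 0.308221.
sqrt((1-p1)*(1-p2)) = sqrt(0.05*0.9) = 0.212132.
arg = 0.308221 + 0.212132 = 0.520353.
d = 2*arccos(0.520353) = 2.0471

2.0471


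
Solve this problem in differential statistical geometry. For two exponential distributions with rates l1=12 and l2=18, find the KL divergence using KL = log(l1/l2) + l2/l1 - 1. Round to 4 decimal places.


KL divergence for exponential family:
KL = log(l1/l2) + l2/l1 - 1.
log(12/18) = -0.405465.
18/12 = 1.5.
KL = -0.405465 + 1.5 - 1 = 0.0945

0.0945


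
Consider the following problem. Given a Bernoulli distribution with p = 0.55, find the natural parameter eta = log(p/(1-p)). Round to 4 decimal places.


Natural parameter for Bernoulli: eta = log(p/(1-p)).
p = 0.55, 1-p = 0.45.
p/(1-p) = 1.222222.
eta = log(1.222222) = 0.2007

0.2007


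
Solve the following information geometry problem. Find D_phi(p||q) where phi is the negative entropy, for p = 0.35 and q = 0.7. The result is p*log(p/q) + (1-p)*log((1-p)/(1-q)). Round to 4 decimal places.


Bregman divergence with negative entropy generator:
D = p*log(p/q) + (1-p)*log((1-p)/(1-q)).
p = 0.35, q = 0.7.
p*log(p/q) = 0.35*log(0.35/0.7) = -0.242602.
(1-p)*log((1-p)/(1-q)) = 0.65*log(0.65/0.3) = 0.502573.
D = -0.242602 + 0.502573 = 0.2600

0.2600


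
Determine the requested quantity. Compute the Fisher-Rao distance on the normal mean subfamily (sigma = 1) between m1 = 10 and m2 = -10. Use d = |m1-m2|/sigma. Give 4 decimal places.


On the fixed-variance normal subfamily, geodesic distance = |m1-m2|/sigma.
|10 - -10| = 20.
sigma = 1.
d = 20/1 = 20.0000

20.0000


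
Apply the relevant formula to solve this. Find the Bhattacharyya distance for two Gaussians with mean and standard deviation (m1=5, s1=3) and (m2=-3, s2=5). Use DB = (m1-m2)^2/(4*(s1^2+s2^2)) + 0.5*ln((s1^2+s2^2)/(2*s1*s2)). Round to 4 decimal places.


Bhattacharyya distance between two Gaussians:
DB = (m1-m2)^2/(4*(s1^2+s2^2)) + (1/2)*ln((s1^2+s2^2)/(2*s1*s2)).
(m1-m2)^2 = (8)^2 = 64.
s1^2+s2^2 = 9 + 25 = 34.
term1 = 64/136 = 0.470588.
term2 = 0.5*ln(34/30.0) = 0.062582.
DB = 0.470588 + 0.062582 = 0.5332

0.5332


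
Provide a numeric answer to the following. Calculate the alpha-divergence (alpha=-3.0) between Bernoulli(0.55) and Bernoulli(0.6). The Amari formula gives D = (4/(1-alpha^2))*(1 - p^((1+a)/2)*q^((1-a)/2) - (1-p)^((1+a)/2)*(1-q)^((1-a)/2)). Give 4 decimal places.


Amari alpha-divergence:
D = (4/(1-alpha^2))*(1 - p^((1+a)/2)*q^((1-a)/2) - (1-p)^((1+a)/2)*(1-q)^((1-a)/2)).
alpha = -3.0, p = 0.55, q = 0.6.
e1 = (1+alpha)/2 = -1.0, e2 = (1-alpha)/2 = 2.0.
t1 = p^e1 * q^e2 = 0.55^-1.0 * 0.6^2.0 = 0.654545.
t2 = (1-p)^e1 * (1-q)^e2 = 0.45^-1.0 * 0.4^2.0 = 0.355556.
4/(1-alpha^2) = -0.5.
D = -0.5*(1 - 0.654545 - 0.355556) = 0.0051

0.0051


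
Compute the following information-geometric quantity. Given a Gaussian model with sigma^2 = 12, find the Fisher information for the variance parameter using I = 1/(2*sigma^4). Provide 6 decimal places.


Fisher information for variance: I(sigma^2) = 1/(2*sigma^4).
sigma^2 = 12, so sigma^4 = 144.
I = 1/(2*144) = 1/288 = 0.003472

0.003472


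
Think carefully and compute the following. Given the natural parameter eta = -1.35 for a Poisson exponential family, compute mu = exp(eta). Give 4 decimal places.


Expectation parameter for Poisson exponential family:
mu = exp(eta).
eta = -1.35.
mu = exp(-1.35) = 0.2592

0.2592


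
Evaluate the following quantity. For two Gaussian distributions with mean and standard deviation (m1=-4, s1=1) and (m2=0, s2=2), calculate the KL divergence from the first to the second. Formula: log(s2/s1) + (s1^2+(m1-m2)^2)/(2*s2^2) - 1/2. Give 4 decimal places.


KL divergence between normal distributions:
KL = log(s2/s1) + (s1^2 + (m1-m2)^2)/(2*s2^2) - 1/2.
log(2/1) = 0.693147.
(1^2 + (-4-0)^2)/(2*2^2) = (1 + 16)/8 = 2.125.
KL = 0.693147 + 2.125 - 0.5 = 2.3181

2.3181


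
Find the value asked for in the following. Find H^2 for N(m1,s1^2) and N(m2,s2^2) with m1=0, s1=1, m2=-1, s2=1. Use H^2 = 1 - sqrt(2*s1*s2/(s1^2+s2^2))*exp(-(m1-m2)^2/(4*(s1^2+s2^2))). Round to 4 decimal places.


Squared Hellinger distance for Gaussians:
H^2 = 1 - sqrt(2*s1*s2/(s1^2+s2^2)) * exp(-(m1-m2)^2/(4*(s1^2+s2^2))).
s1^2 = 1, s2^2 = 1, s1^2+s2^2 = 2.
sqrt(2*1*1/(2)) = 1.0.
(m1-m2)^2 = (1)^2 = 1.
exp(-1/(4*2)) = exp(-0.125) = 0.882497.
H^2 = 1 - 1.0*0.882497 = 0.1175

0.1175


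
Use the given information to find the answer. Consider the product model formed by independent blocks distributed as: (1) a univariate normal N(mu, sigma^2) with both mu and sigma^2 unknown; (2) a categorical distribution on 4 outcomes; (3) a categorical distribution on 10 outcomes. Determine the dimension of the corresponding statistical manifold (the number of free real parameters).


The dimension of a statistical manifold equals the number of free
(independent) real parameters of the model. For a product of independent
blocks the parameter counts add.
- normal (mu, sigma^2): 2.
- categorical on 4 outcomes (probabilities sum to 1): 4-1 = 3.
- categorical on 10 outcomes (probabilities sum to 1): 10-1 = 9.
Total = 2 + 3 + 9 = 14.
Dimension = 14

14


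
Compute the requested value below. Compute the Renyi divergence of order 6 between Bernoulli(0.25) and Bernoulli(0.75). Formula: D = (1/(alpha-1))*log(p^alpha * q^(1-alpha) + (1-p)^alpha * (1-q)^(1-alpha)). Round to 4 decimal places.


Renyi divergence of order alpha between Bernoulli distributions:
D = (1/(alpha-1))*log(p^alpha * q^(1-alpha) + (1-p)^alpha * (1-q)^(1-alpha)).
alpha = 6, p = 0.25, q = 0.75.
p^alpha * q^(1-alpha) = 0.25^6 * 0.75^-5 = 0.001029.
(1-p)^alpha * (1-q)^(1-alpha) = 0.75^6 * 0.25^-5 = 182.25.
sum = 0.001029 + 182.25 = 182.251029.
D = (1/5)*log(182.251029) = 1.0411

1.0411


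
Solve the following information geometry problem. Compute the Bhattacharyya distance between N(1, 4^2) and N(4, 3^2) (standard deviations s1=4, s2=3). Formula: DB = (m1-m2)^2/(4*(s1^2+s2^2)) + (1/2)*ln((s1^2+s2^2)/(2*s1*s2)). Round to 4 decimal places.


Bhattacharyya distance between two Gaussians:
DB = (m1-m2)^2/(4*(s1^2+s2^2)) + (1/2)*ln((s1^2+s2^2)/(2*s1*s2)).
(m1-m2)^2 = (-3)^2 = 9.
s1^2+s2^2 = 16 + 9 = 25.
term1 = 9/100 = 0.09.
term2 = 0.5*ln(25/24.0) = 0.020411.
DB = 0.09 + 0.020411 = 0.1104

0.1104


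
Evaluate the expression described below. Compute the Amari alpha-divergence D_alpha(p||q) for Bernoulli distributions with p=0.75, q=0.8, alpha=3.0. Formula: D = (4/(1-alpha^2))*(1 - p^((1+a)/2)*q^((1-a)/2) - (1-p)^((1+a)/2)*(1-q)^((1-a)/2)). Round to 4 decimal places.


Amari alpha-divergence:
D = (4/(1-alpha^2))*(1 - p^((1+a)/2)*q^((1-a)/2) - (1-p)^((1+a)/2)*(1-q)^((1-a)/2)).
alpha = 3.0, p = 0.75, q = 0.8.
e1 = (1+alpha)/2 = 2.0, e2 = (1-alpha)/2 = -1.0.
t1 = p^e1 * q^e2 = 0.75^2.0 * 0.8^-1.0 = 0.703125.
t2 = (1-p)^e1 * (1-q)^e2 = 0.25^2.0 * 0.2^-1.0 = 0.3125.
4/(1-alpha^2) = -0.5.
D = -0.5*(1 - 0.703125 - 0.3125) = 0.0078

0.0078


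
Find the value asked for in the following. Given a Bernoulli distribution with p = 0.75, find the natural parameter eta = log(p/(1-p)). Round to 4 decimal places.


Natural parameter for Bernoulli: eta = log(p/(1-p)).
p = 0.75, 1-p = 0.25.
p/(1-p) = 3.0.
eta = log(3.0) = 1.0986

1.0986


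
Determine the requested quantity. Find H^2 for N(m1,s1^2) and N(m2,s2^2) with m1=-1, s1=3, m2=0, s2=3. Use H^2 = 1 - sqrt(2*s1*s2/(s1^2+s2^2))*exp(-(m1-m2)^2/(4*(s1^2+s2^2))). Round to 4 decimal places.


Squared Hellinger distance for Gaussians:
H^2 = 1 - sqrt(2*s1*s2/(s1^2+s2^2)) * exp(-(m1-m2)^2/(4*(s1^2+s2^2))).
s1^2 = 9, s2^2 = 9, s1^2+s2^2 = 18.
sqrt(2*3*3/(18)) = 1.0.
(m1-m2)^2 = (-1)^2 = 1.
exp(-1/(4*18)) = exp(-0.013889) = 0.986207.
H^2 = 1 - 1.0*0.986207 = 0.0138

0.0138


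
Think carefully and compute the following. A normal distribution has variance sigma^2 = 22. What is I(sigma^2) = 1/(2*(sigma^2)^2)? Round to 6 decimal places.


Fisher information for variance: I(sigma^2) = 1/(2*sigma^4).
sigma^2 = 22, so sigma^4 = 484.
I = 1/(2*484) = 1/968 = 0.001033

0.001033


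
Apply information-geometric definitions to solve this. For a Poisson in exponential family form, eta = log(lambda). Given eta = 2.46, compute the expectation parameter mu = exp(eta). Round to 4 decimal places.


Expectation parameter for Poisson exponential family:
mu = exp(eta).
eta = 2.46.
mu = exp(2.46) = 11.7048

11.7048


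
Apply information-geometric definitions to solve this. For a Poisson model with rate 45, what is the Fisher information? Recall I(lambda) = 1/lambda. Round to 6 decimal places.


Fisher information for Poisson: I(lambda) = 1/lambda.
lambda = 45.
I(lambda) = 1/45 = 0.022222

0.022222


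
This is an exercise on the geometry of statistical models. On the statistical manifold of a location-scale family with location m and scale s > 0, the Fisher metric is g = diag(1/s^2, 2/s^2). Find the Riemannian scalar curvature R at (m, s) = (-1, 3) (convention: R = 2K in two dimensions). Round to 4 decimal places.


The metric has the form g = (A dm^2 + B ds^2)/s^2 with A = 1, B = 2.
Substitute u = sqrt(A/B)*m: g = B*(du^2 + ds^2)/s^2, i.e. B times the
Poincare upper half-plane metric, which has constant Gaussian curvature -1.
Scaling a 2D metric by a constant c divides the Gaussian curvature by c,
so K = -1/B = -1/(2) = -0.5000 everywhere (the point (m, s) = (-1, 3) is irrelevant:
the curvature is constant).
Scalar curvature in dimension 2: R = 2K = -2/(2) = -1.0000.

-1.0000


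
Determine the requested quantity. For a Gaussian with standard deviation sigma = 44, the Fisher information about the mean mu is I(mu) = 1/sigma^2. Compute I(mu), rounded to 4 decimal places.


The Fisher information for the mean of a normal distribution is I(mu) = 1/sigma^2.
sigma = 44, so sigma^2 = 1936.
I(mu) = 1/1936 = 0.0005

0.0005


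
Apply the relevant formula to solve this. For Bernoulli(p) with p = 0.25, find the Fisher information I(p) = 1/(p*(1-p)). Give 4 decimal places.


For Bernoulli(p), Fisher information is I(p) = 1/(p*(1-p)).
p = 0.25, 1-p = 0.75.
p*(1-p) = 0.1875.
I(p) = 1/0.1875 = 5.3333

5.3333


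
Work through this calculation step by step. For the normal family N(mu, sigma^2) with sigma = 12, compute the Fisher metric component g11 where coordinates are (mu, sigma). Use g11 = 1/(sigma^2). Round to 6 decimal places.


For the 2-parameter normal family, the Fisher metric has:
  g11 = 1/sigma^2, g22 = 2/sigma^2.
sigma = 12, sigma^2 = 144.
g11 = 0.006944

0.006944


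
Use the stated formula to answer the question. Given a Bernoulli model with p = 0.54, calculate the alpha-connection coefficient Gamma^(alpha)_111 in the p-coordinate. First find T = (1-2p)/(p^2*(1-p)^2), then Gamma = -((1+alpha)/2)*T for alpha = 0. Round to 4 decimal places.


Skewness (Amari-Chentsov) tensor: T = (1-2p)/(p^2*(1-p)^2).
p = 0.54, 1-2p = -0.08, p^2 = 0.2916, (1-p)^2 = 0.2116.
T = -0.08/(0.2916 * 0.2116) = -1.296543.
In the p-coordinate, Gamma^(alpha) = Gamma^(0) - (alpha/2)*T with Gamma^(0) = (1/2)*g'(p) = -T/2,
so Gamma^(alpha) = -((1+alpha)/2)*T.
alpha = 0, -(1+alpha)/2 = -0.5.
Gamma = -0.5 * -1.296543 = 0.6483

0.6483


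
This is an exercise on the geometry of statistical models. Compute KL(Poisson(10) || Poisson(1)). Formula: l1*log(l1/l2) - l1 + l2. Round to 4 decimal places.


KL divergence for Poisson:
KL = l1*log(l1/l2) - l1 + l2.
l1 = 10, l2 = 1.
log(10/1) = 2.302585.
l1*log(l1/l2) = 10 * 2.302585 = 23.025851.
KL = 23.025851 - 10 + 1 = 14.0259

14.0259


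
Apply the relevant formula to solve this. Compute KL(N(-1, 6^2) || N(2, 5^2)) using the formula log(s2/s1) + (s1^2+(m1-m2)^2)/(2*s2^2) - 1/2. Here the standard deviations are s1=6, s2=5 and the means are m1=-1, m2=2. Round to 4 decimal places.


KL divergence between normal distributions:
KL = log(s2/s1) + (s1^2 + (m1-m2)^2)/(2*s2^2) - 1/2.
log(5/6) = -0.182322.
(6^2 + (-1-2)^2)/(2*5^2) = (36 + 9)/50 = 0.9.
KL = -0.182322 + 0.9 - 0.5 = 0.2177

0.2177


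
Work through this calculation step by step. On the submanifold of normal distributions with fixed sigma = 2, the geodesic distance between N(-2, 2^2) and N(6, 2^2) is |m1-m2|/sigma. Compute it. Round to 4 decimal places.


On the fixed-variance normal subfamily, geodesic distance = |m1-m2|/sigma.
|-2 - 6| = 8.
sigma = 2.
d = 8/2 = 4.0000

4.0000


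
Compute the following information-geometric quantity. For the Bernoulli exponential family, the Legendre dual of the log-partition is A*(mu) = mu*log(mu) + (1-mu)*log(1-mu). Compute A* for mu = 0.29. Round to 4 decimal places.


Legendre transform for Bernoulli:
A*(mu) = mu*log(mu) + (1-mu)*log(1-mu).
mu = 0.29, 1-mu = 0.71.
mu*log(mu) = 0.29*log(0.29) = -0.358984.
(1-mu)*log(1-mu) = 0.71*log(0.71) = -0.243168.
A* = -0.358984 + -0.243168 = -0.6022

-0.6022


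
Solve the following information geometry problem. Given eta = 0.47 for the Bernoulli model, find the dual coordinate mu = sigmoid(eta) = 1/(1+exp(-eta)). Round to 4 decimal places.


Dual coordinate (expectation parameter) for Bernoulli:
mu = 1/(1+exp(-eta)).
eta = 0.47.
exp(-eta) = exp(-0.47) = 0.625002.
mu = 1/(1+0.625002) = 0.6154

0.6154


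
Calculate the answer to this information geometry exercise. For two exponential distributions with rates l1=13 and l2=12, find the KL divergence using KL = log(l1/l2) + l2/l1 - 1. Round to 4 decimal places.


KL divergence for exponential family:
KL = log(l1/l2) + l2/l1 - 1.
log(13/12) = 0.080043.
12/13 = 0.923077.
KL = 0.080043 + 0.923077 - 1 = 0.0031

0.0031


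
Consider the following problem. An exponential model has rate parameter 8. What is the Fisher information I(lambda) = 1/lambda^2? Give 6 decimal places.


Fisher information for exponential: I(lambda) = 1/lambda^2.
lambda = 8, lambda^2 = 64.
I = 1/64 = 0.015625

0.015625


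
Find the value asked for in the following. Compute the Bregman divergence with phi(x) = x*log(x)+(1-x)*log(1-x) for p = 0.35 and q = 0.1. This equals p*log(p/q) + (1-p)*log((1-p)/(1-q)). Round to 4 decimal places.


Bregman divergence with negative entropy generator:
D = p*log(p/q) + (1-p)*log((1-p)/(1-q)).
p = 0.35, q = 0.1.
p*log(p/q) = 0.35*log(0.35/0.1) = 0.438467.
(1-p)*log((1-p)/(1-q)) = 0.65*log(0.65/0.9) = -0.211525.
D = 0.438467 + -0.211525 = 0.2269

0.2269


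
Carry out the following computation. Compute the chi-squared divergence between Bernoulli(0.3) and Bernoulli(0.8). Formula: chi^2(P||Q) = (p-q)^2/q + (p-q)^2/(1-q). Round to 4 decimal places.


Chi-squared divergence between Bernoulli distributions:
chi^2 = (p-q)^2/q + (p-q)^2/(1-q).
p = 0.3, q = 0.8, p-q = -0.5.
(p-q)^2 = 0.25.
term1 = 0.25/0.8 = 0.3125.
term2 = 0.25/0.2 = 1.25.
chi^2 = 0.3125 + 1.25 = 1.5625

1.5625


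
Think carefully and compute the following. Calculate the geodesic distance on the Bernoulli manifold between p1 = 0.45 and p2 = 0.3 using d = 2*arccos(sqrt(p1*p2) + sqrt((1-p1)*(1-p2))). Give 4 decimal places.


Geodesic distance on Bernoulli manifold:
d(p1,p2) = 2*arccos(sqrt(p1*p2) + sqrt((1-p1)*(1-p2))).
sqrt(p1*p2) = sqrt(0.45*0.3) = 0.367423.
sqrt((1-p1)*(1-p2)) = sqrt(0.55*0.7) = 0.620484.
arg = 0.367423 + 0.620484 = 0.987907.
d = 2*arccos(0.987907) = 0.3113

0.3113


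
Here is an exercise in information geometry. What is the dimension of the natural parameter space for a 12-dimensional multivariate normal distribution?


Exponential family dimension calculation:
For 12-dim MVN: mean has 12 params, covariance has 12*13/2 = 78 unique entries.
Total dim = 12 + 78 = 90.

90


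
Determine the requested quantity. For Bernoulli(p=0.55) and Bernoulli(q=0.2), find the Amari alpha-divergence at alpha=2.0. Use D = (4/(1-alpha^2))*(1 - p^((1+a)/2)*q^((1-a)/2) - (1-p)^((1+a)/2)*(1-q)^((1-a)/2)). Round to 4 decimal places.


Amari alpha-divergence:
D = (4/(1-alpha^2))*(1 - p^((1+a)/2)*q^((1-a)/2) - (1-p)^((1+a)/2)*(1-q)^((1-a)/2)).
alpha = 2.0, p = 0.55, q = 0.2.
e1 = (1+alpha)/2 = 1.5, e2 = (1-alpha)/2 = -0.5.
t1 = p^e1 * q^e2 = 0.55^1.5 * 0.2^-0.5 = 0.912072.
t2 = (1-p)^e1 * (1-q)^e2 = 0.45^1.5 * 0.8^-0.5 = 0.3375.
4/(1-alpha^2) = -1.333333.
D = -1.333333*(1 - 0.912072 - 0.3375) = 0.3328

0.3328


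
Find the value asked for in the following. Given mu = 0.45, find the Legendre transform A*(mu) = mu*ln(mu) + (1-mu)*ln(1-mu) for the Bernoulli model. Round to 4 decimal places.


Legendre transform for Bernoulli:
A*(mu) = mu*log(mu) + (1-mu)*log(1-mu).
mu = 0.45, 1-mu = 0.55.
mu*log(mu) = 0.45*log(0.45) = -0.359328.
(1-mu)*log(1-mu) = 0.55*log(0.55) = -0.32881.
A* = -0.359328 + -0.32881 = -0.6881

-0.6881


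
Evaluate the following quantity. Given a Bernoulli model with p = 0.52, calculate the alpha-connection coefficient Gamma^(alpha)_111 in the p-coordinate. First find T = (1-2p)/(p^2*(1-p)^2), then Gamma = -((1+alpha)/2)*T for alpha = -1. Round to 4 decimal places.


Skewness (Amari-Chentsov) tensor: T = (1-2p)/(p^2*(1-p)^2).
p = 0.52, 1-2p = -0.04, p^2 = 0.2704, (1-p)^2 = 0.2304.
T = -0.04/(0.2704 * 0.2304) = -0.642053.
In the p-coordinate, Gamma^(alpha) = Gamma^(0) - (alpha/2)*T with Gamma^(0) = (1/2)*g'(p) = -T/2,
so Gamma^(alpha) = -((1+alpha)/2)*T.
alpha = -1, -(1+alpha)/2 = 0.0.
Gamma = 0.0 * -0.642053 = 0.0000

0.0000


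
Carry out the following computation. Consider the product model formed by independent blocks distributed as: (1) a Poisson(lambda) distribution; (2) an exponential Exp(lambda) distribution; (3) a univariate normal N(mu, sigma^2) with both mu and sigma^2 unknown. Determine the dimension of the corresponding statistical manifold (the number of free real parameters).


The dimension of a statistical manifold equals the number of free
(independent) real parameters of the model. For a product of independent
blocks the parameter counts add.
- Poisson (lambda): 1.
- exponential (lambda): 1.
- normal (mu, sigma^2): 2.
Total = 1 + 1 + 2 = 4.
Dimension = 4

4


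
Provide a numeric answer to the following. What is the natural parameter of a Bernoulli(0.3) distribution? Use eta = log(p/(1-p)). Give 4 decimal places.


Natural parameter for Bernoulli: eta = log(p/(1-p)).
p = 0.3, 1-p = 0.7.
p/(1-p) = 0.428571.
eta = log(0.428571) = -0.8473

-0.8473


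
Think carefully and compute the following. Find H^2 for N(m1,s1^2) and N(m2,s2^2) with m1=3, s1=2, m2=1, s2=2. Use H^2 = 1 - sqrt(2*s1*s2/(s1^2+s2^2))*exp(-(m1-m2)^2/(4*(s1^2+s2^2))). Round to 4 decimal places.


Squared Hellinger distance for Gaussians:
H^2 = 1 - sqrt(2*s1*s2/(s1^2+s2^2)) * exp(-(m1-m2)^2/(4*(s1^2+s2^2))).
s1^2 = 4, s2^2 = 4, s1^2+s2^2 = 8.
sqrt(2*2*2/(8)) = 1.0.
(m1-m2)^2 = (2)^2 = 4.
exp(-4/(4*8)) = exp(-0.125) = 0.882497.
H^2 = 1 - 1.0*0.882497 = 0.1175

0.1175


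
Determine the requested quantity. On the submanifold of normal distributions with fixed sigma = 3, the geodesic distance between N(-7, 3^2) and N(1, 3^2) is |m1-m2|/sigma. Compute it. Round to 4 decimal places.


On the fixed-variance normal subfamily, geodesic distance = |m1-m2|/sigma.
|-7 - 1| = 8.
sigma = 3.
d = 8/3 = 2.6667

2.6667


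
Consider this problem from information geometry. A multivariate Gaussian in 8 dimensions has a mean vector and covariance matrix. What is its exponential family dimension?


Exponential family dimension calculation:
For 8-dim MVN: mean has 8 params, covariance has 8*9/2 = 36 unique entries.
Total dim = 8 + 36 = 44.

44


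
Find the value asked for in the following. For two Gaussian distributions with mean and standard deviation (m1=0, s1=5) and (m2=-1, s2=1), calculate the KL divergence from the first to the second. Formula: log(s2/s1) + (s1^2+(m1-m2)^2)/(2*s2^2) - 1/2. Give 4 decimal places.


KL divergence between normal distributions:
KL = log(s2/s1) + (s1^2 + (m1-m2)^2)/(2*s2^2) - 1/2.
log(1/5) = -1.609438.
(5^2 + (0--1)^2)/(2*1^2) = (25 + 1)/2 = 13.0.
KL = -1.609438 + 13.0 - 0.5 = 10.8906

10.8906


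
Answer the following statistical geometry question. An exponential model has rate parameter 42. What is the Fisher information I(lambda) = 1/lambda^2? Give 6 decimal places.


Fisher information for exponential: I(lambda) = 1/lambda^2.
lambda = 42, lambda^2 = 1764.
I = 1/1764 = 0.000567

0.000567


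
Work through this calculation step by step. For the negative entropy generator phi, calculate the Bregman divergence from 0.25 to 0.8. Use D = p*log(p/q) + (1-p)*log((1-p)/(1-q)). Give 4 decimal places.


Bregman divergence with negative entropy generator:
D = p*log(p/q) + (1-p)*log((1-p)/(1-q)).
p = 0.25, q = 0.8.
p*log(p/q) = 0.25*log(0.25/0.8) = -0.290788.
(1-p)*log((1-p)/(1-q)) = 0.75*log(0.75/0.2) = 0.991317.
D = -0.290788 + 0.991317 = 0.7005

0.7005


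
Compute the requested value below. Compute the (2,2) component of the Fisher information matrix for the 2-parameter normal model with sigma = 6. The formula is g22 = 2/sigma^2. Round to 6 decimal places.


For the 2-parameter normal family, the Fisher metric has:
  g11 = 1/sigma^2, g22 = 2/sigma^2.
sigma = 6, sigma^2 = 36.
g22 = 0.055556

0.055556


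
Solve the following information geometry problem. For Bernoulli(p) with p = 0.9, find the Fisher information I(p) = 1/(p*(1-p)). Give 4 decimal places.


For Bernoulli(p), Fisher information is I(p) = 1/(p*(1-p)).
p = 0.9, 1-p = 0.1.
p*(1-p) = 0.09.
I(p) = 1/0.09 = 11.1111

11.1111


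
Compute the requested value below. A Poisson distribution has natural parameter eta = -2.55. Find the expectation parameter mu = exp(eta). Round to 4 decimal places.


Expectation parameter for Poisson exponential family:
mu = exp(eta).
eta = -2.55.
mu = exp(-2.55) = 0.0781

0.0781


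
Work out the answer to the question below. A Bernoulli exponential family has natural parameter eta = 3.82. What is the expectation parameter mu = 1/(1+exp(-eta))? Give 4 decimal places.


Dual coordinate (expectation parameter) for Bernoulli:
mu = 1/(1+exp(-eta)).
eta = 3.82.
exp(-eta) = exp(-3.82) = 0.021928.
mu = 1/(1+0.021928) = 0.9785

0.9785


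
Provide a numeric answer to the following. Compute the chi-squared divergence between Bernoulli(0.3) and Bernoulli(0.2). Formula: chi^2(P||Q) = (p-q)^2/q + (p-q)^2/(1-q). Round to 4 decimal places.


Chi-squared divergence between Bernoulli distributions:
chi^2 = (p-q)^2/q + (p-q)^2/(1-q).
p = 0.3, q = 0.2, p-q = 0.1.
(p-q)^2 = 0.01.
term1 = 0.01/0.2 = 0.05.
term2 = 0.01/0.8 = 0.0125.
chi^2 = 0.05 + 0.0125 = 0.0625

0.0625


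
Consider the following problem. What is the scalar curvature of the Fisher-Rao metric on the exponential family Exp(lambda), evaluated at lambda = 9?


This family has a single free parameter, so its statistical manifold
is 1-dimensional. The Riemann curvature tensor of any 1-dimensional
Riemannian manifold vanishes identically, so R = 0.

0


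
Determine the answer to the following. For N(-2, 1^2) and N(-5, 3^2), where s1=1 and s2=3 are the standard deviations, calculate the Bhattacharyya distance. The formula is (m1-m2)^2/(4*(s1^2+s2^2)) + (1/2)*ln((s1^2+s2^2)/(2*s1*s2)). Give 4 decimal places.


Bhattacharyya distance between two Gaussians:
DB = (m1-m2)^2/(4*(s1^2+s2^2)) + (1/2)*ln((s1^2+s2^2)/(2*s1*s2)).
(m1-m2)^2 = (3)^2 = 9.
s1^2+s2^2 = 1 + 9 = 10.
term1 = 9/40 = 0.225.
term2 = 0.5*ln(10/6.0) = 0.255413.
DB = 0.225 + 0.255413 = 0.4804

0.4804


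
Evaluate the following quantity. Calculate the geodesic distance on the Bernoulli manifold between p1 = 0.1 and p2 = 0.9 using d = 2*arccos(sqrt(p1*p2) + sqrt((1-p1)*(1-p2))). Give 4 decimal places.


Geodesic distance on Bernoulli manifold:
d(p1,p2) = 2*arccos(sqrt(p1*p2) + sqrt((1-p1)*(1-p2))).
sqrt(p1*p2) = sqrt(0.1*0.9) = 0.3.
sqrt((1-p1)*(1-p2)) = sqrt(0.9*0.1) = 0.3.
arg = 0.3 + 0.3 = 0.6.
d = 2*arccos(0.6) = 1.8546

1.8546


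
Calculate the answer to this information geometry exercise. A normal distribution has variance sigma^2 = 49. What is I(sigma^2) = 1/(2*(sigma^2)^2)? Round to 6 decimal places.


Fisher information for variance: I(sigma^2) = 1/(2*sigma^4).
sigma^2 = 49, so sigma^4 = 2401.
I = 1/(2*2401) = 1/4802 = 0.000208

0.000208


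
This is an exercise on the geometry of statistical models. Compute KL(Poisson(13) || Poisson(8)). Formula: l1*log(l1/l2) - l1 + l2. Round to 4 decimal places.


KL divergence for Poisson:
KL = l1*log(l1/l2) - l1 + l2.
l1 = 13, l2 = 8.
log(13/8) = 0.485508.
l1*log(l1/l2) = 13 * 0.485508 = 6.311602.
KL = 6.311602 - 13 + 8 = 1.3116

1.3116


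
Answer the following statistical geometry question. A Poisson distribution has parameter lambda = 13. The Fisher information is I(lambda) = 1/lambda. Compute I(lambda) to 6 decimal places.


Fisher information for Poisson: I(lambda) = 1/lambda.
lambda = 13.
I(lambda) = 1/13 = 0.076923

0.076923


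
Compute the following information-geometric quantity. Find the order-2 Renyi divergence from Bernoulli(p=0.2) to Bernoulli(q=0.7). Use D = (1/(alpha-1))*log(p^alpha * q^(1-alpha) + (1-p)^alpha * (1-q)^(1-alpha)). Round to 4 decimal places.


Renyi divergence of order alpha between Bernoulli distributions:
D = (1/(alpha-1))*log(p^alpha * q^(1-alpha) + (1-p)^alpha * (1-q)^(1-alpha)).
alpha = 2, p = 0.2, q = 0.7.
p^alpha * q^(1-alpha) = 0.2^2 * 0.7^-1 = 0.057143.
(1-p)^alpha * (1-q)^(1-alpha) = 0.8^2 * 0.3^-1 = 2.133333.
sum = 0.057143 + 2.133333 = 2.190476.
D = (1/1)*log(2.190476) = 0.7841

0.7841


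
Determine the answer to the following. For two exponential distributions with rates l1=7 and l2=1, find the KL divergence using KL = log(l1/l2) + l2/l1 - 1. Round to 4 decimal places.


KL divergence for exponential family:
KL = log(l1/l2) + l2/l1 - 1.
log(7/1) = 1.94591.
1/7 = 0.142857.
KL = 1.94591 + 0.142857 - 1 = 1.0888

1.0888


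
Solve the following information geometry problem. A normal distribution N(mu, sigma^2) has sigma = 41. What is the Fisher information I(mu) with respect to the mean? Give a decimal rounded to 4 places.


The Fisher information for the mean of a normal distribution is I(mu) = 1/sigma^2.
sigma = 41, so sigma^2 = 1681.
I(mu) = 1/1681 = 0.0006

0.0006


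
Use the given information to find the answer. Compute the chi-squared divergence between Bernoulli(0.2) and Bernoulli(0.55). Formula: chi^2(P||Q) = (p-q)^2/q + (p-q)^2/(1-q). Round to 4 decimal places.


Chi-squared divergence between Bernoulli distributions:
chi^2 = (p-q)^2/q + (p-q)^2/(1-q).
p = 0.2, q = 0.55, p-q = -0.35.
(p-q)^2 = 0.1225.
term1 = 0.1225/0.55 = 0.222727.
term2 = 0.1225/0.45 = 0.272222.
chi^2 = 0.222727 + 0.272222 = 0.4949

0.4949


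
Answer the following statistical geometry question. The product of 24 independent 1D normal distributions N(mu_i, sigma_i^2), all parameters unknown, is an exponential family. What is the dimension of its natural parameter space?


Exponential family dimension calculation:
Each univariate normal has two natural parameters (mu/sigma^2 and -1/(2 sigma^2)).
With 24 independent components, dim = 2 * 24 = 48.

48


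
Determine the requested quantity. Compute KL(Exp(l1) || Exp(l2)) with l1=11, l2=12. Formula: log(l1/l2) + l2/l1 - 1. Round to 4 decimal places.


KL divergence for exponential family:
KL = log(l1/l2) + l2/l1 - 1.
log(11/12) = -0.087011.
12/11 = 1.090909.
KL = -0.087011 + 1.090909 - 1 = 0.0039

0.0039


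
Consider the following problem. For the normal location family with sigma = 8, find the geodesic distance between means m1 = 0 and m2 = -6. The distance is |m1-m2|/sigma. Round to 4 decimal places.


On the fixed-variance normal subfamily, geodesic distance = |m1-m2|/sigma.
|0 - -6| = 6.
sigma = 8.
d = 6/8 = 0.7500

0.7500


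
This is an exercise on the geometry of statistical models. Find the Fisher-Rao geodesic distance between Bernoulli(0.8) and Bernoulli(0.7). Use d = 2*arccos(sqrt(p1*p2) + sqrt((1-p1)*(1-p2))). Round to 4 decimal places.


Geodesic distance on Bernoulli manifold:
d(p1,p2) = 2*arccos(sqrt(p1*p2) + sqrt((1-p1)*(1-p2))).
sqrt(p1*p2) = sqrt(0.8*0.7) = 0.748331.
sqrt((1-p1)*(1-p2)) = sqrt(0.2*0.3) = 0.244949.
arg = 0.748331 + 0.244949 = 0.99328.
d = 2*arccos(0.99328) = 0.2320

0.2320


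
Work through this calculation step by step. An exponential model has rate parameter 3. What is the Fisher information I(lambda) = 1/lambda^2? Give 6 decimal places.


Fisher information for exponential: I(lambda) = 1/lambda^2.
lambda = 3, lambda^2 = 9.
I = 1/9 = 0.111111

0.111111


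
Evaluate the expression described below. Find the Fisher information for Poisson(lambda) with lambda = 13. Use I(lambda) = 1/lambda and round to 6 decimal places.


Fisher information for Poisson: I(lambda) = 1/lambda.
lambda = 13.
I(lambda) = 1/13 = 0.076923

0.076923


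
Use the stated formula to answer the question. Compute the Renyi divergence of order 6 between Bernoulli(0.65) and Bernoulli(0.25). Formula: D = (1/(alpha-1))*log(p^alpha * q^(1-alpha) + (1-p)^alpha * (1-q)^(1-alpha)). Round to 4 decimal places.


Renyi divergence of order alpha between Bernoulli distributions:
D = (1/(alpha-1))*log(p^alpha * q^(1-alpha) + (1-p)^alpha * (1-q)^(1-alpha)).
alpha = 6, p = 0.65, q = 0.25.
p^alpha * q^(1-alpha) = 0.65^6 * 0.25^-5 = 77.228944.
(1-p)^alpha * (1-q)^(1-alpha) = 0.35^6 * 0.75^-5 = 0.007746.
sum = 77.228944 + 0.007746 = 77.23669.
D = (1/5)*log(77.23669) = 0.8694

0.8694


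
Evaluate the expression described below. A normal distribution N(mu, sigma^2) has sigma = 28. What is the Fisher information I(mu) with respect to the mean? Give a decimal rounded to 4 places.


The Fisher information for the mean of a normal distribution is I(mu) = 1/sigma^2.
sigma = 28, so sigma^2 = 784.
I(mu) = 1/784 = 0.0013

0.0013
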